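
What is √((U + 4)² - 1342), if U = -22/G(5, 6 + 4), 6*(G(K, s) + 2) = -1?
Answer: 9*I*√2382/13 ≈ 33.789*I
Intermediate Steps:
G(K, s) = -13/6 (G(K, s) = -2 + (⅙)*(-1) = -2 - ⅙ = -13/6)
U = 132/13 (U = -22/(-13/6) = -22*(-6/13) = 132/13 ≈ 10.154)
√((U + 4)² - 1342) = √((132/13 + 4)² - 1342) = √((184/13)² - 1342) = √(33856/169 - 1342) = √(-192942/169) = 9*I*√2382/13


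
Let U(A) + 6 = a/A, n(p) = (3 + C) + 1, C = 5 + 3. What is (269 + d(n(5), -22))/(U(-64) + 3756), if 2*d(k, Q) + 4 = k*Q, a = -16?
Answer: 540/15001 ≈ 0.035998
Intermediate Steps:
C = 8
n(p) = 12 (n(p) = (3 + 8) + 1 = 11 + 1 = 12)
U(A) = -6 - 16/A
d(k, Q) = -2 + Q*k/2 (d(k, Q) = -2 + (k*Q)/2 = -2 + (Q*k)/2 = -2 + Q*k/2)
(269 + d(n(5), -22))/(U(-64) + 3756) = (269 + (-2 + (½)*(-22)*12))/((-6 - 16/(-64)) + 3756) = (269 + (-2 - 132))/((-6 - 16*(-1/64)) + 3756) = (269 - 134)/((-6 + ¼) + 3756) = 135/(-23/4 + 3756) = 135/(15001/4) = 135*(4/15001) = 540/15001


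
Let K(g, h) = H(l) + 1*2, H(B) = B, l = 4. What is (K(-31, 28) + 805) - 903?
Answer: -92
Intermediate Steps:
K(g, h) = 6 (K(g, h) = 4 + 1*2 = 4 + 2 = 6)
(K(-31, 28) + 805) - 903 = (6 + 805) - 903 = 811 - 903 = -92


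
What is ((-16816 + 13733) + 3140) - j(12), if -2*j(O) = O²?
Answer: 129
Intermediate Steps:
j(O) = -O²/2
((-16816 + 13733) + 3140) - j(12) = ((-16816 + 13733) + 3140) - (-1)*12²/2 = (-3083 + 3140) - (-1)*144/2 = 57 - 1*(-72) = 57 + 72 = 129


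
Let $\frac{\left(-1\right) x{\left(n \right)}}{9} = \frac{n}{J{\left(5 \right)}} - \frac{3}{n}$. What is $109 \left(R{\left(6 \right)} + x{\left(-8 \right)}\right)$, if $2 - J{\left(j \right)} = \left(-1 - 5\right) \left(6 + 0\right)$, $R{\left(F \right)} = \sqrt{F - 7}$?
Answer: $- \frac{24525}{152} + 109 i \approx -161.35 + 109.0 i$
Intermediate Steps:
$R{\left(F \right)} = \sqrt{-7 + F}$
$J{\left(j \right)} = 38$ ($J{\left(j \right)} = 2 - \left(-1 - 5\right) \left(6 + 0\right) = 2 - \left(-6\right) 6 = 2 - -36 = 2 + 36 = 38$)
$x{\left(n \right)} = \frac{27}{n} - \frac{9 n}{38}$ ($x{\left(n \right)} = - 9 \left(\frac{n}{38} - \frac{3}{n}\right) = - 9 \left(- \frac{3}{n} + \frac{n}{38}\right) = \frac{27}{n} - \frac{9 n}{38}$)
$109 \left(R{\left(6 \right)} + x{\left(-8 \right)}\right) = 109 \left(\sqrt{-7 + 6} + \left(\frac{27}{-8} - - \frac{36}{19}\right)\right) = 109 \left(\sqrt{-1} + \left(27 \left(- \frac{1}{8}\right) + \frac{36}{19}\right)\right) = 109 \left(i + \left(- \frac{27}{8} + \frac{36}{19}\right)\right) = 109 \left(i - \frac{225}{152}\right) = 109 \left(- \frac{225}{152} + i\right) = - \frac{24525}{152} + 109 i$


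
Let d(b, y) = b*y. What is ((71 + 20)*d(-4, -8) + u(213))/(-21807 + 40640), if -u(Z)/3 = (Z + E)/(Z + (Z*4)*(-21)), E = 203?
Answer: 17160832/110982869 ≈ 0.15463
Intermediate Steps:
u(Z) = 3*(203 + Z)/(83*Z) (u(Z) = -3*(Z + 203)/(Z + (Z*4)*(-21)) = -3*(203 + Z)/(Z + (4*Z)*(-21)) = -3*(203 + Z)/(Z - 84*Z) = -3*(203 + Z)/((-83*Z)) = -3*(203 + Z)*(-1/(83*Z)) = -(-3)*(203 + Z)/(83*Z) = 3*(203 + Z)/(83*Z))
((71 + 20)*d(-4, -8) + u(213))/(-21807 + 40640) = ((71 + 20)*(-4*(-8)) + (3/83)*(203 + 213)/213)/(-21807 + 40640) = (91*32 + (3/83)*(1/213)*416)/18833 = (2912 + 416/5893)*(1/18833) = (17160832/5893)*(1/18833) = 17160832/110982869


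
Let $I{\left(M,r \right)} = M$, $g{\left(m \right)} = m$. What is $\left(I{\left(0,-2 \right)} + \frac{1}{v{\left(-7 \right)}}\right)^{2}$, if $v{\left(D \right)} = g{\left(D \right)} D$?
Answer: $\frac{1}{2401} \approx 0.00041649$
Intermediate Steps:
$v{\left(D \right)} = D^{2}$ ($v{\left(D \right)} = D D = D^{2}$)
$\left(I{\left(0,-2 \right)} + \frac{1}{v{\left(-7 \right)}}\right)^{2} = \left(0 + \frac{1}{\left(-7\right)^{2}}\right)^{2} = \left(0 + \frac{1}{49}\right)^{2} = \left(\frac{1}{49}\right)^{2} = \frac{1}{2401}$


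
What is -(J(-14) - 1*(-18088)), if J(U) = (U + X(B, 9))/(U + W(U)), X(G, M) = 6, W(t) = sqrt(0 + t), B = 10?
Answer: -271328/15 - 4*I*sqrt(14)/105 ≈ -18089.0 - 0.14254*I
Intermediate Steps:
W(t) = sqrt(t)
J(U) = (6 + U)/(U + sqrt(U)) (J(U) = (U + 6)/(U + sqrt(U)) = (6 + U)/(U + sqrt(U)))
-(J(-14) - 1*(-18088)) = -((6 - 14)/(-14 + sqrt(-14)) - 1*(-18088)) = -(-8/(-14 + I*sqrt(14)) + 18088) = -(18088 - 8/(-14 + I*sqrt(14))) = -18088 + 8/(-14 + I*sqrt(14))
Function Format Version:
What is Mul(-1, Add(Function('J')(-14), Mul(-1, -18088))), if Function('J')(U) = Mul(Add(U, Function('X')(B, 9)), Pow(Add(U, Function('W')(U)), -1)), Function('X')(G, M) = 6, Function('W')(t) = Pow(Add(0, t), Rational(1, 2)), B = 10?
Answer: Add(Rational(-271328, 15), Mul(Rational(-4, 105), I, Pow(14, Rational(1, 2)))) ≈ Add(-18089., Mul(-0.14254, I))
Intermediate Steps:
Function('W')(t) = Pow(t, Rational(1, 2))
Function('J')(U) = Mul(Pow(Add(U, Pow(U, Rational(1, 2))), -1), Add(6, U)) (Function('J')(U) = Mul(Add(U, 6), Pow(Add(U, Pow(U, Rational(1, 2))), -1)) = Mul(Add(6, U), Pow(Add(U, Pow(U, Rational(1, 2))), -1)) = Mul(Pow(Add(U, Pow(U, Rational(1, 2))), -1), Add(6, U)))
Mul(-1, Add(Function('J')(-14), Mul(-1, -18088))) = Mul(-1, Add(Mul(Pow(Add(-14, Pow(-14, Rational(1, 2))), -1), Add(6, -14)), Mul(-1, -18088))) = Mul(-1, Add(Mul(Pow(Add(-14, Mul(I, Pow(14, Rational(1, 2)))), -1), -8), 18088)) = Mul(-1, Add(Mul(-8, Pow(Add(-14, Mul(I, Pow(14, Rational(1, 2)))), -1)), 18088)) = Mul(-1, Add(18088, Mul(-8, Pow(Add(-14, Mul(I, Pow(14, Rational(1, 2)))), -1)))) = Add(-18088, Mul(8, Pow(Add(-14, Mul(I, Pow(14, Rational(1, 2)))), -1)))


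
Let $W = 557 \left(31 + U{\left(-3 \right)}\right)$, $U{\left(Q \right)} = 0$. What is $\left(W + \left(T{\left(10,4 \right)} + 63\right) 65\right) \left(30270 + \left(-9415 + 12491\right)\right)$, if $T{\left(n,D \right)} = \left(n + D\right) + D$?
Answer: $751352072$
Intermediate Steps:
$T{\left(n,D \right)} = n + 2 D$ ($T{\left(n,D \right)} = \left(D + n\right) + D = n + 2 D$)
$W = 17267$ ($W = 557 \left(31 + 0\right) = 557 \cdot 31 = 17267$)
$\left(W + \left(T{\left(10,4 \right)} + 63\right) 65\right) \left(30270 + \left(-9415 + 12491\right)\right) = \left(17267 + \left(\left(10 + 2 \cdot 4\right) + 63\right) 65\right) \left(30270 + \left(-9415 + 12491\right)\right) = \left(17267 + \left(\left(10 + 8\right) + 63\right) 65\right) \left(30270 + 3076\right) = \left(17267 + \left(18 + 63\right) 65\right) 33346 = \left(17267 + 81 \cdot 65\right) 33346 = \left(17267 + 5265\right) 33346 = 22532 \cdot 33346 = 751352072$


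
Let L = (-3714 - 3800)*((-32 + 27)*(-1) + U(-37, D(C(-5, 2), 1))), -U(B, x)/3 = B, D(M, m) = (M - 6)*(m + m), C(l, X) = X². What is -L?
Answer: 871624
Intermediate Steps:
D(M, m) = 2*m*(-6 + M) (D(M, m) = (-6 + M)*(2*m) = 2*m*(-6 + M))
U(B, x) = -3*B
L = -871624 (L = (-3714 - 3800)*((-32 + 27)*(-1) - 3*(-37)) = -7514*(-5*(-1) + 111) = -7514*(5 + 111) = -7514*116 = -871624)
-L = -1*(-871624) = 871624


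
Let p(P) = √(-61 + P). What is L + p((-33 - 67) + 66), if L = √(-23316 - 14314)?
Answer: I*(√95 + √37630) ≈ 203.73*I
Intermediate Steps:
L = I*√37630 (L = √(-37630) = I*√37630 ≈ 193.98*I)
L + p((-33 - 67) + 66) = I*√37630 + √(-61 + ((-33 - 67) + 66)) = I*√37630 + √(-61 + (-100 + 66)) = I*√37630 + √(-61 - 34) = I*√37630 + √(-95) = I*√37630 + I*√95 = I*√95 + I*√37630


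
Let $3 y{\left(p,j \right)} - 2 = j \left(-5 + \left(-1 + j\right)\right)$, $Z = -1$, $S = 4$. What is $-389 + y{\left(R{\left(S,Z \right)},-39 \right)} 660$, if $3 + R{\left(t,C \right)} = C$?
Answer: $386151$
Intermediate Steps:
$R{\left(t,C \right)} = -3 + C$
$y{\left(p,j \right)} = \frac{2}{3} + \frac{j \left(-6 + j\right)}{3}$ ($y{\left(p,j \right)} = \frac{2}{3} + \frac{j \left(-5 + \left(-1 + j\right)\right)}{3} = \frac{2}{3} + \frac{j \left(-6 + j\right)}{3}$)
$-389 + y{\left(R{\left(S,Z \right)},-39 \right)} 660 = -389 + \left(\frac{2}{3} - -78 + \frac{\left(-39\right)^{2}}{3}\right) 660 = -389 + \left(\frac{2}{3} + 78 + \frac{1}{3} \cdot 1521\right) 660 = -389 + \left(\frac{2}{3} + 78 + 507\right) 660 = -389 + \frac{1757}{3} \cdot 660 = -389 + 386540 = 386151$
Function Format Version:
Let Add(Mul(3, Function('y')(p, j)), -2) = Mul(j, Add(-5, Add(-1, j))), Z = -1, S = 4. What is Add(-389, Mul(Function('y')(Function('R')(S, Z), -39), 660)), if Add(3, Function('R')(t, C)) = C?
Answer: 386151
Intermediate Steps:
Function('R')(t, C) = Add(-3, C)
Function('y')(p, j) = Add(Rational(2, 3), Mul(Rational(1, 3), j, Add(-6, j))) (Function('y')(p, j) = Add(Rational(2, 3), Mul(Rational(1, 3), Mul(j, Add(-5, Add(-1, j))))) = Add(Rational(2, 3), Mul(Rational(1, 3), Mul(j, Add(-6, j)))) = Add(Rational(2, 3), Mul(Rational(1, 3), j, Add(-6, j))))
Add(-389, Mul(Function('y')(Function('R')(S, Z), -39), 660)) = Add(-389, Mul(Add(Rational(2, 3), Mul(-2, -39), Mul(Rational(1, 3), Pow(-39, 2))), 660)) = Add(-389, Mul(Add(Rational(2, 3), 78, Mul(Rational(1, 3), 1521)), 660)) = Add(-389, Mul(Add(Rational(2, 3), 78, 507), 660)) = Add(-389, Mul(Rational(1757, 3), 660)) = Add(-389, 386540) = 386151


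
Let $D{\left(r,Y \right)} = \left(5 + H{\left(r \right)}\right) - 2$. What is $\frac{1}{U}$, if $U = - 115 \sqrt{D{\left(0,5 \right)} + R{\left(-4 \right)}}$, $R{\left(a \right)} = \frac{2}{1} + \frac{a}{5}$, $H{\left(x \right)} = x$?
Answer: $- \frac{\sqrt{105}}{2415} \approx -0.004243$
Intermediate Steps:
$R{\left(a \right)} = 2 + \frac{a}{5}$ ($R{\left(a \right)} = 2 \cdot 1 + a \frac{1}{5} = 2 + \frac{a}{5}$)
$D{\left(r,Y \right)} = 3 + r$ ($D{\left(r,Y \right)} = \left(5 + r\right) - 2 = 3 + r$)
$U = - 23 \sqrt{105}$ ($U = - 115 \sqrt{\left(3 + 0\right) + \left(2 + \frac{1}{5} \left(-4\right)\right)} = - 115 \sqrt{3 + \left(2 - \frac{4}{5}\right)} = - 115 \sqrt{3 + \frac{6}{5}} = - 115 \sqrt{\frac{21}{5}} = - 115 \frac{\sqrt{105}}{5} = - 23 \sqrt{105} \approx -235.68$)
$\frac{1}{U} = \frac{1}{\left(-23\right) \sqrt{105}} = - \frac{\sqrt{105}}{2415}$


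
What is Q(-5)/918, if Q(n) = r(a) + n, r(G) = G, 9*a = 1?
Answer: -22/4131 ≈ -0.0053256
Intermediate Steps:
a = 1/9 (a = (1/9)*1 = 1/9 ≈ 0.11111)
Q(n) = 1/9 + n
Q(-5)/918 = (1/9 - 5)/918 = -44/9*1/918 = -22/4131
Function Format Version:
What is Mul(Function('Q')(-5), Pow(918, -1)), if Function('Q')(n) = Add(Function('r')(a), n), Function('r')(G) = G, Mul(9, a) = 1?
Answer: Rational(-22, 4131) ≈ -0.0053256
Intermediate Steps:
a = Rational(1, 9) (a = Mul(Rational(1, 9), 1) = Rational(1, 9) ≈ 0.11111)
Function('Q')(n) = Add(Rational(1, 9), n)
Mul(Function('Q')(-5), Pow(918, -1)) = Mul(Add(Rational(1, 9), -5), Pow(918, -1)) = Mul(Rational(-44, 9), Rational(1, 918)) = Rational(-22, 4131)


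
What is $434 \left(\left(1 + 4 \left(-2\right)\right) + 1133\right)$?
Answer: $488684$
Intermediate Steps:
$434 \left(\left(1 + 4 \left(-2\right)\right) + 1133\right) = 434 \left(\left(1 - 8\right) + 1133\right) = 434 \left(-7 + 1133\right) = 434 \cdot 1126 = 488684$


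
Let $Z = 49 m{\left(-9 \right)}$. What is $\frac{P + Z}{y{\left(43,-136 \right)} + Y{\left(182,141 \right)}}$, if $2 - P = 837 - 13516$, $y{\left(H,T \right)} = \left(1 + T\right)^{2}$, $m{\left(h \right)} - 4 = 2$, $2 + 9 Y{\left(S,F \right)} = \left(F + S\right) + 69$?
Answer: $\frac{7785}{10961} \approx 0.71025$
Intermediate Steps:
$Y{\left(S,F \right)} = \frac{67}{9} + \frac{F}{9} + \frac{S}{9}$ ($Y{\left(S,F \right)} = - \frac{2}{9} + \frac{\left(F + S\right) + 69}{9} = - \frac{2}{9} + \frac{69 + F + S}{9} = - \frac{2}{9} + \left(\frac{23}{3} + \frac{F}{9} + \frac{S}{9}\right) = \frac{67}{9} + \frac{F}{9} + \frac{S}{9}$)
$m{\left(h \right)} = 6$ ($m{\left(h \right)} = 4 + 2 = 6$)
$Z = 294$ ($Z = 49 \cdot 6 = 294$)
$P = 12681$ ($P = 2 - \left(837 - 13516\right) = 2 - -12679 = 2 + 12679 = 12681$)
$\frac{P + Z}{y{\left(43,-136 \right)} + Y{\left(182,141 \right)}} = \frac{12681 + 294}{\left(1 - 136\right)^{2} + \left(\frac{67}{9} + \frac{1}{9} \cdot 141 + \frac{1}{9} \cdot 182\right)} = \frac{12975}{\left(-135\right)^{2} + \left(\frac{67}{9} + \frac{47}{3} + \frac{182}{9}\right)} = \frac{12975}{18225 + \frac{130}{3}} = \frac{12975}{\frac{54805}{3}} = 12975 \cdot \frac{3}{54805} = \frac{7785}{10961}$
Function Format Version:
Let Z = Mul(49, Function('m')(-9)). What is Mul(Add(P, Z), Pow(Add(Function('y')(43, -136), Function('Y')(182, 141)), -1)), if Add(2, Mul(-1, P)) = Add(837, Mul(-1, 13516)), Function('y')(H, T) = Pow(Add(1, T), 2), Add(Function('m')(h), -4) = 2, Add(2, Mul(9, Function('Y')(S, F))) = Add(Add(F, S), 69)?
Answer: Rational(7785, 10961) ≈ 0.71025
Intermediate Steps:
Function('Y')(S, F) = Add(Rational(67, 9), Mul(Rational(1, 9), F), Mul(Rational(1, 9), S)) (Function('Y')(S, F) = Add(Rational(-2, 9), Mul(Rational(1, 9), Add(Add(F, S), 69))) = Add(Rational(-2, 9), Mul(Rational(1, 9), Add(69, F, S))) = Add(Rational(-2, 9), Add(Rational(23, 3), Mul(Rational(1, 9), F), Mul(Rational(1, 9), S))) = Add(Rational(67, 9), Mul(Rational(1, 9), F), Mul(Rational(1, 9), S)))
Function('m')(h) = 6 (Function('m')(h) = Add(4, 2) = 6)
Z = 294 (Z = Mul(49, 6) = 294)
P = 12681 (P = Add(2, Mul(-1, Add(837, Mul(-1, 13516)))) = Add(2, Mul(-1, Add(837, -13516))) = Add(2, Mul(-1, -12679)) = Add(2, 12679) = 12681)
Mul(Add(P, Z), Pow(Add(Function('y')(43, -136), Function('Y')(182, 141)), -1)) = Mul(Add(12681, 294), Pow(Add(Pow(Add(1, -136), 2), Add(Rational(67, 9), Mul(Rational(1, 9), 141), Mul(Rational(1, 9), 182))), -1)) = Mul(12975, Pow(Add(Pow(-135, 2), Add(Rational(67, 9), Rational(47, 3), Rational(182, 9))), -1)) = Mul(12975, Pow(Add(18225, Rational(130, 3)), -1)) = Mul(12975, Pow(Rational(54805, 3), -1)) = Mul(12975, Rational(3, 54805)) = Rational(7785, 10961)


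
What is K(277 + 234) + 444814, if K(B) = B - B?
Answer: 444814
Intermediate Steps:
K(B) = 0
K(277 + 234) + 444814 = 0 + 444814 = 444814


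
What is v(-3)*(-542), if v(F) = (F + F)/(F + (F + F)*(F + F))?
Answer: 1084/11 ≈ 98.545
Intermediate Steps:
v(F) = 2*F/(F + 4*F²) (v(F) = (2*F)/(F + (2*F)*(2*F)) = (2*F)/(F + 4*F²) = 2*F/(F + 4*F²))
v(-3)*(-542) = (2/(1 + 4*(-3)))*(-542) = (2/(1 - 12))*(-542) = (2/(-11))*(-542) = (2*(-1/11))*(-542) = -2/11*(-542) = 1084/11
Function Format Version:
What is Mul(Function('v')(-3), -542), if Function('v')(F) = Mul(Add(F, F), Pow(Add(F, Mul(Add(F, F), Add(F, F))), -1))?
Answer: Rational(1084, 11) ≈ 98.545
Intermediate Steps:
Function('v')(F) = Mul(2, F, Pow(Add(F, Mul(4, Pow(F, 2))), -1)) (Function('v')(F) = Mul(Mul(2, F), Pow(Add(F, Mul(Mul(2, F), Mul(2, F))), -1)) = Mul(Mul(2, F), Pow(Add(F, Mul(4, Pow(F, 2))), -1)) = Mul(2, F, Pow(Add(F, Mul(4, Pow(F, 2))), -1)))
Mul(Function('v')(-3), -542) = Mul(Mul(2, Pow(Add(1, Mul(4, -3)), -1)), -542) = Mul(Mul(2, Pow(Add(1, -12), -1)), -542) = Mul(Mul(2, Pow(-11, -1)), -542) = Mul(Mul(2, Rational(-1, 11)), -542) = Mul(Rational(-2, 11), -542) = Rational(1084, 11)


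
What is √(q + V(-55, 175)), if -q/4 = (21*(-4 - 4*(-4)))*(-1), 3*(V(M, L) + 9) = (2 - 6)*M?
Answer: √9651/3 ≈ 32.747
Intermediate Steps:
V(M, L) = -9 - 4*M/3 (V(M, L) = -9 + ((2 - 6)*M)/3 = -9 + (-4*M)/3 = -9 - 4*M/3)
q = 1008 (q = -4*21*(-4 - 4*(-4))*(-1) = -4*21*(-4 + 16)*(-1) = -4*21*12*(-1) = -1008*(-1) = -4*(-252) = 1008)
√(q + V(-55, 175)) = √(1008 + (-9 - 4/3*(-55))) = √(1008 + (-9 + 220/3)) = √(1008 + 193/3) = √(3217/3) = √9651/3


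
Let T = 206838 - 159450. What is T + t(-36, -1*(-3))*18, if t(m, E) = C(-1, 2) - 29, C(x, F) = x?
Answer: 46848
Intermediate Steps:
t(m, E) = -30 (t(m, E) = -1 - 29 = -30)
T = 47388
T + t(-36, -1*(-3))*18 = 47388 - 30*18 = 47388 - 540 = 46848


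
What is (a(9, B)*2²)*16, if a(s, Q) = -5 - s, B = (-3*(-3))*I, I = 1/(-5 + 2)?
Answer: -896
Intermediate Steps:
I = -⅓ (I = 1/(-3) = -⅓ ≈ -0.33333)
B = -3 (B = -3*(-3)*(-⅓) = 9*(-⅓) = -3)
(a(9, B)*2²)*16 = ((-5 - 1*9)*2²)*16 = ((-5 - 9)*4)*16 = -14*4*16 = -56*16 = -896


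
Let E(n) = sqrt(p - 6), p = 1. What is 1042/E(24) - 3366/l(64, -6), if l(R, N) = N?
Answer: 561 - 1042*I*sqrt(5)/5 ≈ 561.0 - 466.0*I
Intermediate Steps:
E(n) = I*sqrt(5) (E(n) = sqrt(1 - 6) = sqrt(-5) = I*sqrt(5))
1042/E(24) - 3366/l(64, -6) = 1042/((I*sqrt(5))) - 3366/(-6) = 1042*(-I*sqrt(5)/5) - 3366*(-1/6) = -1042*I*sqrt(5)/5 + 561 = 561 - 1042*I*sqrt(5)/5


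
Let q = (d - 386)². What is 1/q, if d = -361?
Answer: 1/558009 ≈ 1.7921e-6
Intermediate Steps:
q = 558009 (q = (-361 - 386)² = (-747)² = 558009)
1/q = 1/558009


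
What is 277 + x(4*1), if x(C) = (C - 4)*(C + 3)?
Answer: 277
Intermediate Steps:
x(C) = (-4 + C)*(3 + C)
277 + x(4*1) = 277 + (-12 + (4*1)² - 4) = 277 + (-12 + 4² - 1*4) = 277 + (-12 + 16 - 4) = 277 + 0 = 277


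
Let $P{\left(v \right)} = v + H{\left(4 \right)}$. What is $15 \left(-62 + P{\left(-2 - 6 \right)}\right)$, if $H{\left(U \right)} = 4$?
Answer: $-990$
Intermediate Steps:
$P{\left(v \right)} = 4 + v$ ($P{\left(v \right)} = v + 4 = 4 + v$)
$15 \left(-62 + P{\left(-2 - 6 \right)}\right) = 15 \left(-62 + \left(4 - 8\right)\right) = 15 \left(-62 - 4\right) = 15 \left(-66\right) = -990$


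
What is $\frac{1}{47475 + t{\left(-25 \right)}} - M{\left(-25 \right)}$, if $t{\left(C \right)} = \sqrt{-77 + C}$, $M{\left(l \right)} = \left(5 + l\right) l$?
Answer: $\frac{- 500 \sqrt{102} + 23737499 i}{\sqrt{102} - 47475 i} \approx -500.0 - 4.5402 \cdot 10^{-9} i$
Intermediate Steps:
$M{\left(l \right)} = l \left(5 + l\right)$
$\frac{1}{47475 + t{\left(-25 \right)}} - M{\left(-25 \right)} = \frac{1}{47475 + \sqrt{-77 - 25}} - - 25 \left(5 - 25\right) = \frac{1}{47475 + \sqrt{-102}} - \left(-25\right) \left(-20\right) = \frac{1}{47475 + i \sqrt{102}} - 500 = -500 + \frac{1}{47475 + i \sqrt{102}}$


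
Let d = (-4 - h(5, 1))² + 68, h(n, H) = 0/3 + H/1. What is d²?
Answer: 8649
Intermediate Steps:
h(n, H) = H (h(n, H) = 0*(⅓) + H*1 = 0 + H = H)
d = 93 (d = (-4 - 1*1)² + 68 = (-4 - 1)² + 68 = (-5)² + 68 = 25 + 68 = 93)
d² = 93² = 8649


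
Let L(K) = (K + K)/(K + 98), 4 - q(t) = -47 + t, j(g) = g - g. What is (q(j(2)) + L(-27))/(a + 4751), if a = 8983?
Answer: 1189/325038 ≈ 0.0036580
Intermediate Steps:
j(g) = 0
q(t) = 51 - t (q(t) = 4 - (-47 + t) = 4 + (47 - t) = 51 - t)
L(K) = 2*K/(98 + K) (L(K) = (2*K)/(98 + K) = 2*K/(98 + K))
(q(j(2)) + L(-27))/(a + 4751) = ((51 - 1*0) + 2*(-27)/(98 - 27))/(8983 + 4751) = ((51 + 0) + 2*(-27)/71)/13734 = (51 + 2*(-27)*(1/71))*(1/13734) = (51 - 54/71)*(1/13734) = (3567/71)*(1/13734) = 1189/325038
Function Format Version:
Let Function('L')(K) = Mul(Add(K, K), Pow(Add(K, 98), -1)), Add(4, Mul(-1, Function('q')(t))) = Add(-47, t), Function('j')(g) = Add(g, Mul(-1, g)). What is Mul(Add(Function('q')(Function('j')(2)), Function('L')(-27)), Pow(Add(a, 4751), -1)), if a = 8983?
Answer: Rational(1189, 325038) ≈ 0.0036580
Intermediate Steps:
Function('j')(g) = 0
Function('q')(t) = Add(51, Mul(-1, t)) (Function('q')(t) = Add(4, Mul(-1, Add(-47, t))) = Add(4, Add(47, Mul(-1, t))) = Add(51, Mul(-1, t)))
Function('L')(K) = Mul(2, K, Pow(Add(98, K), -1)) (Function('L')(K) = Mul(Mul(2, K), Pow(Add(98, K), -1)) = Mul(2, K, Pow(Add(98, K), -1)))
Mul(Add(Function('q')(Function('j')(2)), Function('L')(-27)), Pow(Add(a, 4751), -1)) = Mul(Add(Add(51, Mul(-1, 0)), Mul(2, -27, Pow(Add(98, -27), -1))), Pow(Add(8983, 4751), -1)) = Mul(Add(Add(51, 0), Mul(2, -27, Pow(71, -1))), Pow(13734, -1)) = Mul(Add(51, Mul(2, -27, Rational(1, 71))), Rational(1, 13734)) = Mul(Add(51, Rational(-54, 71)), Rational(1, 13734)) = Mul(Rational(3567, 71), Rational(1, 13734)) = Rational(1189, 325038)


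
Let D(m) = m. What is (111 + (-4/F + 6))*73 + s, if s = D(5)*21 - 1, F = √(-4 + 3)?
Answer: 8645 + 292*I ≈ 8645.0 + 292.0*I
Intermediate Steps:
F = I (F = √(-1) = I ≈ 1.0*I)
s = 104 (s = 5*21 - 1 = 105 - 1 = 104)
(111 + (-4/F + 6))*73 + s = (111 + (-4*(-I) + 6))*73 + 104 = (111 + (-(-4)*I + 6))*73 + 104 = (111 + (4*I + 6))*73 + 104 = (111 + (6 + 4*I))*73 + 104 = (117 + 4*I)*73 + 104 = (8541 + 292*I) + 104 = 8645 + 292*I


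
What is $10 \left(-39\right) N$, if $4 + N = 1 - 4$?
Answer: $2730$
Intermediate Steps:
$N = -7$ ($N = -4 + \left(1 - 4\right) = -4 - 3 = -7$)
$10 \left(-39\right) N = 10 \left(-39\right) \left(-7\right) = \left(-390\right) \left(-7\right) = 2730$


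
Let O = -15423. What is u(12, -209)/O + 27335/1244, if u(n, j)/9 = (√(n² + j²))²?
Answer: -23025665/6395404 ≈ -3.6003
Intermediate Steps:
u(n, j) = 9*j² + 9*n² (u(n, j) = 9*(√(n² + j²))² = 9*(√(j² + n²))² = 9*(j² + n²) = 9*j² + 9*n²)
u(12, -209)/O + 27335/1244 = (9*(-209)² + 9*12²)/(-15423) + 27335/1244 = (9*43681 + 9*144)*(-1/15423) + 27335*(1/1244) = (393129 + 1296)*(-1/15423) + 27335/1244 = 394425*(-1/15423) + 27335/1244 = -131475/5141 + 27335/1244 = -23025665/6395404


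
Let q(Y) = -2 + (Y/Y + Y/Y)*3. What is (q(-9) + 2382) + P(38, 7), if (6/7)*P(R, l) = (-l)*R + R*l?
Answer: 2386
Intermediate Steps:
q(Y) = 4 (q(Y) = -2 + (1 + 1)*3 = -2 + 2*3 = -2 + 6 = 4)
P(R, l) = 0 (P(R, l) = 7*((-l)*R + R*l)/6 = 7*(-R*l + R*l)/6 = (7/6)*0 = 0)
(q(-9) + 2382) + P(38, 7) = (4 + 2382) + 0 = 2386 + 0 = 2386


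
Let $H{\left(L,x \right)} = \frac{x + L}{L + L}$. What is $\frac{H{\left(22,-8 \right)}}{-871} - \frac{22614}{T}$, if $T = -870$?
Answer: $\frac{72220563}{2778490} \approx 25.993$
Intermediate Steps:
$H{\left(L,x \right)} = \frac{L + x}{2 L}$
$\frac{H{\left(22,-8 \right)}}{-871} - \frac{22614}{T} = \frac{\frac{1}{2} \cdot \frac{1}{22} \left(22 - 8\right)}{-871} - \frac{22614}{-870} = \frac{1}{2} \cdot \frac{1}{22} \cdot 14 \left(- \frac{1}{871}\right) - - \frac{3769}{145} = \frac{7}{22} \left(- \frac{1}{871}\right) + \frac{3769}{145} = - \frac{7}{19162} + \frac{3769}{145} = \frac{72220563}{2778490}$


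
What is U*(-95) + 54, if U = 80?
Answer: -7546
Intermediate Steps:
U*(-95) + 54 = 80*(-95) + 54 = -7600 + 54 = -7546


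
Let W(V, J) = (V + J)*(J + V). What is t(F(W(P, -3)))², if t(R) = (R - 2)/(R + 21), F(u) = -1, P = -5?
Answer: 9/400 ≈ 0.022500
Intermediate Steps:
W(V, J) = (J + V)² (W(V, J) = (J + V)*(J + V) = (J + V)²)
t(R) = (-2 + R)/(21 + R)
t(F(W(P, -3)))² = ((-2 - 1)/(21 - 1))² = (-3/20)² = 9/400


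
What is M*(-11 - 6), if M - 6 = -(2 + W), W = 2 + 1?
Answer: -17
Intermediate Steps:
W = 3
M = 1 (M = 6 - (2 + 3) = 6 - 1*5 = 6 - 5 = 1)
M*(-11 - 6) = 1*(-11 - 6) = 1*(-17) = -17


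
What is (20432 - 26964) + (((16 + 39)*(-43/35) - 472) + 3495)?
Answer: -25036/7 ≈ -3576.6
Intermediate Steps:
(20432 - 26964) + (((16 + 39)*(-43/35) - 472) + 3495) = -6532 + ((55*(-43*1/35) - 472) + 3495) = -6532 + ((55*(-43/35) - 472) + 3495) = -6532 + ((-473/7 - 472) + 3495) = -6532 + (-3777/7 + 3495) = -6532 + 20688/7 = -25036/7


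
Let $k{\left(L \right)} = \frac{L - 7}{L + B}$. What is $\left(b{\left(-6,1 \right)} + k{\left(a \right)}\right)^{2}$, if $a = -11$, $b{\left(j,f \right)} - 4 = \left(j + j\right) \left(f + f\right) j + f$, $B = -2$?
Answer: $\frac{3822025}{169} \approx 22616.0$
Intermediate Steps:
$b{\left(j,f \right)} = 4 + f + 4 f j^{2}$ ($b{\left(j,f \right)} = 4 + \left(\left(j + j\right) \left(f + f\right) j + f\right) = 4 + \left(2 j 2 f j + f\right) = 4 + \left(4 f j j + f\right) = 4 + \left(4 f j^{2} + f\right) = 4 + \left(f + 4 f j^{2}\right) = 4 + f + 4 f j^{2}$)
$k{\left(L \right)} = \frac{-7 + L}{-2 + L}$ ($k{\left(L \right)} = \frac{L - 7}{L - 2} = \frac{-7 + L}{-2 + L}$)
$\left(b{\left(-6,1 \right)} + k{\left(a \right)}\right)^{2} = \left(\left(4 + 1 + 4 \cdot 1 \left(-6\right)^{2}\right) + \frac{-7 - 11}{-2 - 11}\right)^{2} = \left(\left(4 + 1 + 4 \cdot 1 \cdot 36\right) + \frac{1}{-13} \left(-18\right)\right)^{2} = \left(\left(4 + 1 + 144\right) - - \frac{18}{13}\right)^{2} = \left(149 + \frac{18}{13}\right)^{2} = \left(\frac{1955}{13}\right)^{2} = \frac{3822025}{169}$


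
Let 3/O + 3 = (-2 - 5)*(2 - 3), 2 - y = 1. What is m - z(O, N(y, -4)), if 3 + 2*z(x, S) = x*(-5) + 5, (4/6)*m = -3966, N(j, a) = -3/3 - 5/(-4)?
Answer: -47585/8 ≈ -5948.1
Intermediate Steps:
y = 1 (y = 2 - 1*1 = 2 - 1 = 1)
N(j, a) = ¼ (N(j, a) = -3*⅓ - 5*(-¼) = -1 + 5/4 = ¼)
O = ¾ (O = 3/(-3 + (-2 - 5)*(2 - 3)) = 3/(-3 - 7*(-1)) = 3/(-3 + 7) = 3/4 = 3*(¼) = ¾ ≈ 0.75000)
m = -5949 (m = (3/2)*(-3966) = -5949)
z(x, S) = 1 - 5*x/2 (z(x, S) = -3/2 + (x*(-5) + 5)/2 = -3/2 + (-5*x + 5)/2 = -3/2 + (5 - 5*x)/2 = -3/2 + (5/2 - 5*x/2) = 1 - 5*x/2)
m - z(O, N(y, -4)) = -5949 - (1 - 5/2*¾) = -5949 - (1 - 15/8) = -5949 - 1*(-7/8) = -5949 + 7/8 = -47585/8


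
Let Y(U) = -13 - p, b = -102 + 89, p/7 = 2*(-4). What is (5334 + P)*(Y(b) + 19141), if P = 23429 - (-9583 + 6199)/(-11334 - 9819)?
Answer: 353695033040/641 ≈ 5.5179e+8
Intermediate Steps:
p = -56 (p = 7*(2*(-4)) = 7*(-8) = -56)
b = -13
Y(U) = 43 (Y(U) = -13 - 1*(-56) = -13 + 56 = 43)
P = 165196751/7051 (P = 23429 - (-3384)/(-21153) = 23429 - (-3384)*(-1)/21153 = 23429 - 1*1128/7051 = 23429 - 1128/7051 = 165196751/7051 ≈ 23429.)
(5334 + P)*(Y(b) + 19141) = (5334 + 165196751/7051)*(43 + 19141) = (202806785/7051)*19184 = 353695033040/641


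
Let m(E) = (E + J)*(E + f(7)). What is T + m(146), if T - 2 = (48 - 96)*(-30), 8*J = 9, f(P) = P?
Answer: 191617/8 ≈ 23952.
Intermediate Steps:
J = 9/8 (J = (⅛)*9 = 9/8 ≈ 1.1250)
m(E) = (7 + E)*(9/8 + E) (m(E) = (E + 9/8)*(E + 7) = (9/8 + E)*(7 + E) = (7 + E)*(9/8 + E))
T = 1442 (T = 2 + (48 - 96)*(-30) = 2 - 48*(-30) = 2 + 1440 = 1442)
T + m(146) = 1442 + (63/8 + 146² + (65/8)*146) = 1442 + (63/8 + 21316 + 4745/4) = 1442 + 180081/8 = 191617/8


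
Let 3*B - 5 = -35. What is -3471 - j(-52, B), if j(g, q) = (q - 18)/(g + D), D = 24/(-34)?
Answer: -111089/32 ≈ -3471.5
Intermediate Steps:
B = -10 (B = 5/3 + (⅓)*(-35) = 5/3 - 35/3 = -10)
D = -12/17 (D = 24*(-1/34) = -12/17 ≈ -0.70588)
j(g, q) = (-18 + q)/(-12/17 + g) (j(g, q) = (q - 18)/(g - 12/17) = (-18 + q)/(-12/17 + g))
-3471 - j(-52, B) = -3471 - 17*(-18 - 10)/(-12 + 17*(-52)) = -3471 - 17*(-28)/(-12 - 884) = -3471 - 17*(-28)/(-896) = -3471 - 17*(-1)*(-28)/896 = -3471 - 1*17/32 = -3471 - 17/32 = -111089/32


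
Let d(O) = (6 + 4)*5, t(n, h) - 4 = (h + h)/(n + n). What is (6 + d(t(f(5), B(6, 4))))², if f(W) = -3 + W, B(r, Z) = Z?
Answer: 3136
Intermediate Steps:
t(n, h) = 4 + h/n (t(n, h) = 4 + (h + h)/(n + n) = 4 + (2*h)/((2*n)) = 4 + (2*h)*(1/(2*n)) = 4 + h/n)
d(O) = 50 (d(O) = 10*5 = 50)
(6 + d(t(f(5), B(6, 4))))² = (6 + 50)² = 56² = 3136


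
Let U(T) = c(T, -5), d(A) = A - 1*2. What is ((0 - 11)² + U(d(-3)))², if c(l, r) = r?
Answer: 13456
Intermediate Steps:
d(A) = -2 + A (d(A) = A - 2 = -2 + A)
U(T) = -5
((0 - 11)² + U(d(-3)))² = ((0 - 11)² - 5)² = ((-11)² - 5)² = (121 - 5)² = 116² = 13456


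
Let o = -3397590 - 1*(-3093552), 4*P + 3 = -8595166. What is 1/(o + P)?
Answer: -4/9811321 ≈ -4.0769e-7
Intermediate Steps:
P = -8595169/4 (P = -¾ + (¼)*(-8595166) = -¾ - 4297583/2 = -8595169/4 ≈ -2.1488e+6)
o = -304038 (o = -3397590 + 3093552 = -304038)
1/(o + P) = 1/(-304038 - 8595169/4) = 1/(-9811321/4) = -4/9811321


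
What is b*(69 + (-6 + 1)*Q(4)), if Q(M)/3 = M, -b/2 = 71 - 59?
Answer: -216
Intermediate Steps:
b = -24 (b = -2*(71 - 59) = -2*12 = -24)
Q(M) = 3*M
b*(69 + (-6 + 1)*Q(4)) = -24*(69 + (-6 + 1)*(3*4)) = -24*(69 - 5*12) = -24*(69 - 60) = -24*9 = -216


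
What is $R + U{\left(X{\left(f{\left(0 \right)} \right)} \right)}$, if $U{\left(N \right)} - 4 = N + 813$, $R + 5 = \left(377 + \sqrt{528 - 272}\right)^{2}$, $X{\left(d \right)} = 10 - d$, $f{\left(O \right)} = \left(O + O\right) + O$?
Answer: $155271$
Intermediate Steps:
$f{\left(O \right)} = 3 O$ ($f{\left(O \right)} = 2 O + O = 3 O$)
$R = 154444$ ($R = -5 + \left(377 + \sqrt{528 - 272}\right)^{2} = -5 + \left(377 + \sqrt{256}\right)^{2} = -5 + \left(377 + 16\right)^{2} = -5 + 393^{2} = -5 + 154449 = 154444$)
$U{\left(N \right)} = 817 + N$ ($U{\left(N \right)} = 4 + \left(N + 813\right) = 4 + \left(813 + N\right) = 817 + N$)
$R + U{\left(X{\left(f{\left(0 \right)} \right)} \right)} = 154444 + \left(817 + \left(10 - 3 \cdot 0\right)\right) = 154444 + \left(817 + \left(10 - 0\right)\right) = 154444 + \left(817 + \left(10 + 0\right)\right) = 154444 + \left(817 + 10\right) = 154444 + 827 = 155271$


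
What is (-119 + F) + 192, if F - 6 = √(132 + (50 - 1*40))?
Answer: 79 + √142 ≈ 90.916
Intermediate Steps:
F = 6 + √142 (F = 6 + √(132 + (50 - 1*40)) = 6 + √(132 + (50 - 40)) = 6 + √(132 + 10) = 6 + √142 ≈ 17.916)
(-119 + F) + 192 = (-119 + (6 + √142)) + 192 = (-113 + √142) + 192 = 79 + √142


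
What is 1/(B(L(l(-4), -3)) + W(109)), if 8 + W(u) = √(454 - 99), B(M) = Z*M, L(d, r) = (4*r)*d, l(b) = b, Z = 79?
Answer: 3784/14318301 - √355/14318301 ≈ 0.00026296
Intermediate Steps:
L(d, r) = 4*d*r
B(M) = 79*M
W(u) = -8 + √355 (W(u) = -8 + √(454 - 99) = -8 + √355)
1/(B(L(l(-4), -3)) + W(109)) = 1/(79*(4*(-4)*(-3)) + (-8 + √355)) = 1/(79*48 + (-8 + √355)) = 1/(3792 + (-8 + √355)) = 1/(3784 + √355)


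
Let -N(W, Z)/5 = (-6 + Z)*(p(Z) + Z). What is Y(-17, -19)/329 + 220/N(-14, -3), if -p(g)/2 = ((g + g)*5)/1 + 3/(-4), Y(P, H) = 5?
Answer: 34217/346437 ≈ 0.098768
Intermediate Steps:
p(g) = 3/2 - 20*g (p(g) = -2*(((g + g)*5)/1 + 3/(-4)) = -2*(((2*g)*5)*1 + 3*(-¼)) = -2*((10*g)*1 - ¾) = -2*(10*g - ¾) = -2*(-¾ + 10*g) = 3/2 - 20*g)
N(W, Z) = -5*(-6 + Z)*(3/2 - 19*Z) (N(W, Z) = -5*(-6 + Z)*((3/2 - 20*Z) + Z) = -5*(-6 + Z)*(3/2 - 19*Z))
Y(-17, -19)/329 + 220/N(-14, -3) = 5/329 + 220/(45 + 95*(-3)² - 1155/2*(-3)) = 5*(1/329) + 220/(45 + 95*9 + 3465/2) = 5/329 + 220/(45 + 855 + 3465/2) = 5/329 + 220/(5265/2) = 5/329 + 220*(2/5265) = 5/329 + 88/1053 = 34217/346437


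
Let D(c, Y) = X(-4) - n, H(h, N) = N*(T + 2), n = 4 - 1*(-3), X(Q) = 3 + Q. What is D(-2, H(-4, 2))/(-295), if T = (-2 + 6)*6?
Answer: 8/295 ≈ 0.027119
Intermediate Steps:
n = 7 (n = 4 + 3 = 7)
T = 24 (T = 4*6 = 24)
H(h, N) = 26*N (H(h, N) = N*(24 + 2) = N*26 = 26*N)
D(c, Y) = -8 (D(c, Y) = (3 - 4) - 1*7 = -1 - 7 = -8)
D(-2, H(-4, 2))/(-295) = -8/(-295) = -1/295*(-8) = 8/295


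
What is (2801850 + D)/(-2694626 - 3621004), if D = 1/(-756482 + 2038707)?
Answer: -3592602116251/8098058676750 ≈ -0.44364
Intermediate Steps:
D = 1/1282225 ≈ 7.7989e-7
(2801850 + D)/(-2694626 - 3621004) = (2801850 + 1/1282225)/(-2694626 - 3621004) = (3592602116251/1282225)/(-6315630) = (3592602116251/1282225)*(-1/6315630) = -3592602116251/8098058676750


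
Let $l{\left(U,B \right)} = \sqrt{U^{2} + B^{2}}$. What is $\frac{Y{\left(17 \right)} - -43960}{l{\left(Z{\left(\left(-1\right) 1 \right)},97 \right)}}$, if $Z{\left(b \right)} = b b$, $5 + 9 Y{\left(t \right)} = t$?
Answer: $\frac{65942 \sqrt{9410}}{14115} \approx 453.19$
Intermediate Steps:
$Y{\left(t \right)} = - \frac{5}{9} + \frac{t}{9}$
$Z{\left(b \right)} = b^{2}$
$l{\left(U,B \right)} = \sqrt{B^{2} + U^{2}}$
$\frac{Y{\left(17 \right)} - -43960}{l{\left(Z{\left(\left(-1\right) 1 \right)},97 \right)}} = \frac{\left(- \frac{5}{9} + \frac{1}{9} \cdot 17\right) - -43960}{\sqrt{97^{2} + \left(\left(\left(-1\right) 1\right)^{2}\right)^{2}}} = \frac{\left(- \frac{5}{9} + \frac{17}{9}\right) + 43960}{\sqrt{9409 + \left(\left(-1\right)^{2}\right)^{2}}} = \frac{\frac{4}{3} + 43960}{\sqrt{9409 + 1^{2}}} = \frac{131884}{3 \sqrt{9409 + 1}} = \frac{131884}{3 \sqrt{9410}} = \frac{131884 \frac{\sqrt{9410}}{9410}}{3} = \frac{65942 \sqrt{9410}}{14115}$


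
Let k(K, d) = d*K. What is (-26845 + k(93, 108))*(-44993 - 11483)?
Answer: 948853276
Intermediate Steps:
k(K, d) = K*d
(-26845 + k(93, 108))*(-44993 - 11483) = (-26845 + 93*108)*(-44993 - 11483) = (-26845 + 10044)*(-56476) = -16801*(-56476) = 948853276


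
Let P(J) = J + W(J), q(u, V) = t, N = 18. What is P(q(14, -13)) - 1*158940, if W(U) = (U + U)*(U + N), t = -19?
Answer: -158921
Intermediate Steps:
W(U) = 2*U*(18 + U) (W(U) = (U + U)*(U + 18) = (2*U)*(18 + U) = 2*U*(18 + U))
q(u, V) = -19
P(J) = J + 2*J*(18 + J)
P(q(14, -13)) - 1*158940 = -19*(37 + 2*(-19)) - 1*158940 = -19*(37 - 38) - 158940 = -19*(-1) - 158940 = 19 - 158940 = -158921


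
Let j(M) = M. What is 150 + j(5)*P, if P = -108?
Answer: -390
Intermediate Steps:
150 + j(5)*P = 150 + 5*(-108) = 150 - 540 = -390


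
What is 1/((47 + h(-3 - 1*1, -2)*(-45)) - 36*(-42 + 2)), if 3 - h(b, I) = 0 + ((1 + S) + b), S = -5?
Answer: 1/992 ≈ 0.0010081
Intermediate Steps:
h(b, I) = 7 - b (h(b, I) = 3 - (0 + ((1 - 5) + b)) = 3 - (0 + (-4 + b)) = 3 - (-4 + b) = 3 + (4 - b) = 7 - b)
1/((47 + h(-3 - 1*1, -2)*(-45)) - 36*(-42 + 2)) = 1/((47 + (7 - (-3 - 1*1))*(-45)) - 36*(-42 + 2)) = 1/((47 + (7 - (-3 - 1))*(-45)) - 36*(-40)) = 1/((47 + (7 - 1*(-4))*(-45)) + 1440) = 1/((47 + (7 + 4)*(-45)) + 1440) = 1/((47 + 11*(-45)) + 1440) = 1/((47 - 495) + 1440) = 1/(-448 + 1440) = 1/992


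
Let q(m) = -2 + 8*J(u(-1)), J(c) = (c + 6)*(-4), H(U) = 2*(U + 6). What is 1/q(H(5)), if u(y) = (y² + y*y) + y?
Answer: -1/226 ≈ -0.0044248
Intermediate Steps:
H(U) = 12 + 2*U (H(U) = 2*(6 + U) = 12 + 2*U)
u(y) = y + 2*y² (u(y) = (y² + y²) + y = 2*y² + y = y + 2*y²)
J(c) = -24 - 4*c (J(c) = (6 + c)*(-4) = -24 - 4*c)
q(m) = -226 (q(m) = -2 + 8*(-24 - (-4)*(1 + 2*(-1))) = -2 + 8*(-24 - (-4)*(1 - 2)) = -2 + 8*(-24 - (-4)*(-1)) = -2 + 8*(-24 - 4*1) = -2 + 8*(-24 - 4) = -2 + 8*(-28) = -2 - 224 = -226)
1/q(H(5)) = 1/(-226) = -1/226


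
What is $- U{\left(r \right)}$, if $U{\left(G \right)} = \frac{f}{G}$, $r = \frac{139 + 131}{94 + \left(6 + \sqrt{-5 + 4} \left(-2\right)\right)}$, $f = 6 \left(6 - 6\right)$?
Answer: $0$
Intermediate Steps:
$f = 0$ ($f = 6 \cdot 0 = 0$)
$r = \frac{135 \left(100 + 2 i\right)}{5002}$ ($r = \frac{270}{94 + \left(6 + \sqrt{-1} \left(-2\right)\right)} = \frac{270}{94 + \left(6 + i \left(-2\right)\right)} = \frac{270}{94 + \left(6 - 2 i\right)} = \frac{270}{100 - 2 i} = 270 \frac{100 + 2 i}{10004} = \frac{135 \left(100 + 2 i\right)}{5002} \approx 2.6989 + 0.053978 i$)
$U{\left(G \right)} = 0$ ($U{\left(G \right)} = \frac{0}{G} = 0$)
$- U{\left(r \right)} = \left(-1\right) 0 = 0$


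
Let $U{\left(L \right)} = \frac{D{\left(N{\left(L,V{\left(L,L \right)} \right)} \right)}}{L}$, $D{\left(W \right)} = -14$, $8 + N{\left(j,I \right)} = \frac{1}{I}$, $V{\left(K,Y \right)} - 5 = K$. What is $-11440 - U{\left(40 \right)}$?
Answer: $- \frac{228793}{20} \approx -11440.0$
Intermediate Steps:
$V{\left(K,Y \right)} = 5 + K$
$N{\left(j,I \right)} = -8 + \frac{1}{I}$
$U{\left(L \right)} = - \frac{14}{L}$
$-11440 - U{\left(40 \right)} = -11440 - - \frac{14}{40} = -11440 - \left(-14\right) \frac{1}{40} = -11440 - - \frac{7}{20} = -11440 + \frac{7}{20} = - \frac{228793}{20}$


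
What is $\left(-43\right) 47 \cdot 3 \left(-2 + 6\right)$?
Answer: $-24252$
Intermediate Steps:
$\left(-43\right) 47 \cdot 3 \left(-2 + 6\right) = - 2021 \cdot 3 \cdot 4 = \left(-2021\right) 12 = -24252$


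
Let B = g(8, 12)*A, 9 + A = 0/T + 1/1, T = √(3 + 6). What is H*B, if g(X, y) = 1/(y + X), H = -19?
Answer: 38/5 ≈ 7.6000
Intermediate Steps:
T = 3 (T = √9 = 3)
g(X, y) = 1/(X + y)
A = -8 (A = -9 + (0/3 + 1/1) = -9 + (0*(⅓) + 1*1) = -9 + (0 + 1) = -9 + 1 = -8)
B = -⅖ (B = -8/(8 + 12) = -8/20 = (1/20)*(-8) = -⅖ ≈ -0.40000)
H*B = -19*(-⅖) = 38/5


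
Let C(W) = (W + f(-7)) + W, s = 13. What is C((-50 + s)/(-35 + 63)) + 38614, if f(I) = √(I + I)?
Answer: 540559/14 + I*√14 ≈ 38611.0 + 3.7417*I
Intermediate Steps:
f(I) = √2*√I (f(I) = √(2*I) = √2*√I)
C(W) = 2*W + I*√14 (C(W) = (W + √2*√(-7)) + W = (W + √2*(I*√7)) + W = (W + I*√14) + W = 2*W + I*√14)
C((-50 + s)/(-35 + 63)) + 38614 = (2*((-50 + 13)/(-35 + 63)) + I*√14) + 38614 = (2*(-37/28) + I*√14) + 38614 = (-37/14 + I*√14) + 38614 = 540559/14 + I*√14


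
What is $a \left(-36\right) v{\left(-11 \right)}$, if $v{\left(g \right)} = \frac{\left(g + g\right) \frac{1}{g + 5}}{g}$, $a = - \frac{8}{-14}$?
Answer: $\frac{48}{7} \approx 6.8571$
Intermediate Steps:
$a = \frac{4}{7}$ ($a = \left(-8\right) \left(- \frac{1}{14}\right) = \frac{4}{7} \approx 0.57143$)
$v{\left(g \right)} = \frac{2}{5 + g}$ ($v{\left(g \right)} = \frac{2 g \frac{1}{5 + g}}{g} = \frac{2}{5 + g}$)
$a \left(-36\right) v{\left(-11 \right)} = \frac{4}{7} \left(-36\right) \frac{2}{5 - 11} = - \frac{144 \frac{2}{-6}}{7} = - \frac{144 \cdot 2 \left(- \frac{1}{6}\right)}{7} = \left(- \frac{144}{7}\right) \left(- \frac{1}{3}\right) = \frac{48}{7}$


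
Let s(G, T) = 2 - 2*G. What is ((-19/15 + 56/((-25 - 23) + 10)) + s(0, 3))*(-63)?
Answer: 4431/95 ≈ 46.642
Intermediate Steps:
((-19/15 + 56/((-25 - 23) + 10)) + s(0, 3))*(-63) = ((-19/15 + 56/((-25 - 23) + 10)) + (2 - 2*0))*(-63) = ((-19*1/15 + 56/(-48 + 10)) + (2 + 0))*(-63) = ((-19/15 + 56/(-38)) + 2)*(-63) = ((-19/15 + 56*(-1/38)) + 2)*(-63) = ((-19/15 - 28/19) + 2)*(-63) = (-781/285 + 2)*(-63) = -211/285*(-63) = 4431/95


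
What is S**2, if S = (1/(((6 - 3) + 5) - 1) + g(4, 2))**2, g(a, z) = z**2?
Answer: 707281/2401 ≈ 294.58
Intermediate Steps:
S = 841/49 (S = (1/(((6 - 3) + 5) - 1) + 2**2)**2 = (1/((3 + 5) - 1) + 4)**2 = (1/(8 - 1) + 4)**2 = (1/7 + 4)**2 = (29/7)**2 = 841/49 ≈ 17.163)
S**2 = (841/49)**2 = 707281/2401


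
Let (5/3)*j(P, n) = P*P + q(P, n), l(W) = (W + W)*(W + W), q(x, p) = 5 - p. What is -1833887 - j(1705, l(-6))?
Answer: -17890093/5 ≈ -3.5780e+6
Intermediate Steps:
l(W) = 4*W² (l(W) = (2*W)*(2*W) = 4*W²)
j(P, n) = 3 - 3*n/5 + 3*P²/5 (j(P, n) = 3*(P*P + (5 - n))/5 = 3*(P² + (5 - n))/5 = 3*(5 + P² - n)/5 = 3 - 3*n/5 + 3*P²/5)
-1833887 - j(1705, l(-6)) = -1833887 - (3 - 12*(-6)²/5 + (⅗)*1705²) = -1833887 - (3 - 12*36/5 + (⅗)*2907025) = -1833887 - (3 - ⅗*144 + 1744215) = -1833887 - (3 - 432/5 + 1744215) = -1833887 - 1*8720658/5 = -1833887 - 8720658/5 = -17890093/5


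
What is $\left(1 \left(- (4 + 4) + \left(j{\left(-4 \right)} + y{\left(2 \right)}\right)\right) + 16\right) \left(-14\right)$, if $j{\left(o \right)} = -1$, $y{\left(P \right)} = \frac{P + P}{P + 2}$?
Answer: $-112$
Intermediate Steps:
$y{\left(P \right)} = \frac{2 P}{2 + P}$
$\left(1 \left(- (4 + 4) + \left(j{\left(-4 \right)} + y{\left(2 \right)}\right)\right) + 16\right) \left(-14\right) = \left(1 \left(- (4 + 4) - \left(1 - \frac{4}{2 + 2}\right)\right) + 16\right) \left(-14\right) = \left(1 \left(\left(-1\right) 8 - \left(1 - \frac{4}{4}\right)\right) + 16\right) \left(-14\right) = \left(1 \left(-8 - \left(1 - 1\right)\right) + 16\right) \left(-14\right) = \left(1 \left(-8 + \left(-1 + 1\right)\right) + 16\right) \left(-14\right) = \left(1 \left(-8 + 0\right) + 16\right) \left(-14\right) = \left(1 \left(-8\right) + 16\right) \left(-14\right) = \left(-8 + 16\right) \left(-14\right) = 8 \left(-14\right) = -112$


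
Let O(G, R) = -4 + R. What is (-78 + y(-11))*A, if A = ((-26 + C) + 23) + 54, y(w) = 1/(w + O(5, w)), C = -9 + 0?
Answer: -42609/13 ≈ -3277.6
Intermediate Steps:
C = -9
y(w) = 1/(-4 + 2*w) (y(w) = 1/(w + (-4 + w)) = 1/(-4 + 2*w))
A = 42 (A = ((-26 - 9) + 23) + 54 = (-35 + 23) + 54 = -12 + 54 = 42)
(-78 + y(-11))*A = (-78 + 1/(2*(-2 - 11)))*42 = (-78 + (1/2)/(-13))*42 = (-78 + (1/2)*(-1/13))*42 = (-78 - 1/26)*42 = -2029/26*42 = -42609/13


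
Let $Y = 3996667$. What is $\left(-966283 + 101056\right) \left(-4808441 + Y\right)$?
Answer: $702368782698$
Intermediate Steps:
$\left(-966283 + 101056\right) \left(-4808441 + Y\right) = \left(-966283 + 101056\right) \left(-4808441 + 3996667\right) = \left(-865227\right) \left(-811774\right) = 702368782698$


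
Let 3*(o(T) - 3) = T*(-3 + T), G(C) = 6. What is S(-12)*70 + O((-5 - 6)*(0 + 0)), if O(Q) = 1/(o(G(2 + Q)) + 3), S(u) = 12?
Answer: 10081/12 ≈ 840.08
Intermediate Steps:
o(T) = 3 + T*(-3 + T)/3 (o(T) = 3 + (T*(-3 + T))/3 = 3 + T*(-3 + T)/3)
O(Q) = 1/12 (O(Q) = 1/((3 - 1*6 + (⅓)*6²) + 3) = 1/((3 - 6 + (⅓)*36) + 3) = 1/((3 - 6 + 12) + 3) = 1/(9 + 3) = 1/12)
S(-12)*70 + O((-5 - 6)*(0 + 0)) = 12*70 + 1/12 = 840 + 1/12 = 10081/12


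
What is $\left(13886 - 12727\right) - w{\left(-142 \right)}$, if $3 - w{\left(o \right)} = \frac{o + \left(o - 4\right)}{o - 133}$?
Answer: $\frac{318188}{275} \approx 1157.0$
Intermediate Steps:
$w{\left(o \right)} = 3 - \frac{-4 + 2 o}{-133 + o}$ ($w{\left(o \right)} = 3 - \frac{o + \left(o - 4\right)}{o - 133} = 3 - \frac{o + \left(o - 4\right)}{-133 + o} = 3 - \frac{o + \left(-4 + o\right)}{-133 + o} = 3 - \frac{-4 + 2 o}{-133 + o}$)
$\left(13886 - 12727\right) - w{\left(-142 \right)} = \left(13886 - 12727\right) - \frac{-395 - 142}{-133 - 142} = \left(13886 - 12727\right) - \frac{1}{-275} \left(-537\right) = 1159 - \left(- \frac{1}{275}\right) \left(-537\right) = 1159 - \frac{537}{275} = \frac{318188}{275}$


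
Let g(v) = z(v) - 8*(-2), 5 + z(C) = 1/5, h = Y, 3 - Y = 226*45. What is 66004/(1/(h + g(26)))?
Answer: -3351617116/5 ≈ -6.7032e+8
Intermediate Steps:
Y = -10167 (Y = 3 - 226*45 = 3 - 1*10170 = 3 - 10170 = -10167)
h = -10167
z(C) = -24/5 (z(C) = -5 + 1/5 = -24/5)
g(v) = 56/5 (g(v) = -24/5 - 8*(-2) = -24/5 + 16 = 56/5)
66004/(1/(h + g(26))) = 66004/(1/(-10167 + 56/5)) = 66004/(1/(-50779/5)) = 66004/(-5/50779) = 66004*(-50779/5) = -3351617116/5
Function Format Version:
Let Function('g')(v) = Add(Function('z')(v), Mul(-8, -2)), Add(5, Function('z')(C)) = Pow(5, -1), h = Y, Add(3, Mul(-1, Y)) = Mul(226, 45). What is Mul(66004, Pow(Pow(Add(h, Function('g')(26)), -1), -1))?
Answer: Rational(-3351617116, 5) ≈ -6.7032e+8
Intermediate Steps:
Y = -10167 (Y = Add(3, Mul(-1, Mul(226, 45))) = Add(3, Mul(-1, 10170)) = Add(3, -10170) = -10167)
h = -10167
Function('z')(C) = Rational(-24, 5) (Function('z')(C) = Add(-5, Pow(5, -1)) = Add(-5, Rational(1, 5)) = Rational(-24, 5))
Function('g')(v) = Rational(56, 5) (Function('g')(v) = Add(Rational(-24, 5), Mul(-8, -2)) = Add(Rational(-24, 5), 16) = Rational(56, 5))
Mul(66004, Pow(Pow(Add(h, Function('g')(26)), -1), -1)) = Mul(66004, Pow(Pow(Add(-10167, Rational(56, 5)), -1), -1)) = Mul(66004, Pow(Pow(Rational(-50779, 5), -1), -1)) = Mul(66004, Pow(Rational(-5, 50779), -1)) = Mul(66004, Rational(-50779, 5)) = Rational(-3351617116, 5)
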